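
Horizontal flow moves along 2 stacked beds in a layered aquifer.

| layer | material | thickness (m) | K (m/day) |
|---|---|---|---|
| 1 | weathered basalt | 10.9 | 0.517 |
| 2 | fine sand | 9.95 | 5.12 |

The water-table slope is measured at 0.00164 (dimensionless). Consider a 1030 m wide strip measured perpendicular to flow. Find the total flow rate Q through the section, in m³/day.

Flow is parallel to layering, so each bed carries its own Darcy discharge and the transmissivities add.
Σ(K_i·b_i) = 0.517×10.9 + 5.12×9.95 = 56.58 m²/day.
Hydraulic gradient i = 0.00164.
Q = Σ(K_i·b_i) · W · i = 56.58 × 1030 × 0.001640 = 95.57 m³/day.

95.6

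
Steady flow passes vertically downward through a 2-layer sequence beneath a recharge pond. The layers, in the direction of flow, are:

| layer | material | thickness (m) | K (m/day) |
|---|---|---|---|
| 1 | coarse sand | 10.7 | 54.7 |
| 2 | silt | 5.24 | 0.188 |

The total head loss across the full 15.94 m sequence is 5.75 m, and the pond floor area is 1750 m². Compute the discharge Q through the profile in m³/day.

359

Flow is perpendicular to layering, so the layers act in series and the equivalent K is the thickness-weighted harmonic mean.
Total thickness L = 10.7 + 5.24 = 15.94 m.
Σ(b_i/K_i) = 10.7/54.7 + 5.24/0.188 = 28.07 d.
K_eq = L / Σ(b_i/K_i) = 15.94 / 28.07 = 0.5679 m/day.
Q = K_eq · A · (Δh/L) = 0.5679 × 1750 × (5.75/15.94) = 358.5 m³/day.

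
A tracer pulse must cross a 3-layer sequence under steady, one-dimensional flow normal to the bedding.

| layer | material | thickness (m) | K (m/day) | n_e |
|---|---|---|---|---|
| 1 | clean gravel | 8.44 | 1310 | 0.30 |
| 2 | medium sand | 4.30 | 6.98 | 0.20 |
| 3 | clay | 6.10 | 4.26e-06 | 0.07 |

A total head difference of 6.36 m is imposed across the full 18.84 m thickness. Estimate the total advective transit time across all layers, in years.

With flow normal to the layers, continuity requires the same specific discharge q through every layer.
Σ(b_i/K_i) = 8.44/1310 + 4.30/6.98 + 6.10/4.26e-06 = 1.432e+06 d.
q = Δh / Σ(b_i/K_i) = 6.36 / 1.432e+06 = 4.442e-06 m/day.
In each layer the seepage velocity is v_i = q/n_i, so the layer transit time is t_i = b_i·n_i / q:
  layer 1 (clean gravel): t_1 = 8.44 × 0.30 / 4.442e-06 = 5.701e+05 d
  layer 2 (medium sand): t_2 = 4.30 × 0.20 / 4.442e-06 = 1.936e+05 d
  layer 3 (clay): t_3 = 6.10 × 0.07 / 4.442e-06 = 96137 d
Total t = Σ t_i = 8.598e+05 days = 2354 years.

2350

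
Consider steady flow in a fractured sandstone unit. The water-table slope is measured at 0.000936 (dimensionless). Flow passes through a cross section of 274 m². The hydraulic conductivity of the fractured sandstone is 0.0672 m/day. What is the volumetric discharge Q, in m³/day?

Hydraulic gradient i = 0.000936.
Darcy's law: Q = K · A · i = 0.06720 × 274.0 × 0.0009360 = 0.01723 m³/day.

0.0172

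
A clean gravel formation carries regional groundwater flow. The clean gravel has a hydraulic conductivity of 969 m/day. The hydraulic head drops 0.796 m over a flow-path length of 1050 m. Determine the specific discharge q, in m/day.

0.735

Hydraulic gradient i = Δh / L = 0.796 / 1050 = 0.0007581.
Specific discharge q = K · i = 969.0 × 0.0007581 = 0.7346 m/day.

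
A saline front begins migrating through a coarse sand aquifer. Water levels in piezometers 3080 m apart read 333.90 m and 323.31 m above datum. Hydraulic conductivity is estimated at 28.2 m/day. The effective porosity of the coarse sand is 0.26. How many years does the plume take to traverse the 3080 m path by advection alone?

Hydraulic gradient i = (333.90 − 323.31) / 3080 = 10.59 / 3080 = 0.003438.
Darcy flux q = K · i = 28.20 × 0.003438 = 0.09696 m/day.
Seepage velocity v = q / n_e = 0.09696 / 0.26 = 0.3729 m/day.
Travel time t = L / v = 3080 / 0.3729 = 8259 days = 22.61 years.

22.6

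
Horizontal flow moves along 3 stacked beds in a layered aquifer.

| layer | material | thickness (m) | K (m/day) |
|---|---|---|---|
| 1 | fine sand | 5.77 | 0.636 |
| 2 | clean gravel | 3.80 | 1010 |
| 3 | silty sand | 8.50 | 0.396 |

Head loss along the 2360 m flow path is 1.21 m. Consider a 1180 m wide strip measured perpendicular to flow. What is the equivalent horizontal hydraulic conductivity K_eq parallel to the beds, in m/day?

213

Flow is parallel to layering, so each bed carries its own Darcy discharge and the transmissivities add.
Σ(K_i·b_i) = 0.636×5.77 + 1010×3.80 + 0.396×8.50 = 3845 m²/day.
Total thickness b = 18.07 m, so K_eq = Σ(K_i·b_i)/b = 212.8 m/day.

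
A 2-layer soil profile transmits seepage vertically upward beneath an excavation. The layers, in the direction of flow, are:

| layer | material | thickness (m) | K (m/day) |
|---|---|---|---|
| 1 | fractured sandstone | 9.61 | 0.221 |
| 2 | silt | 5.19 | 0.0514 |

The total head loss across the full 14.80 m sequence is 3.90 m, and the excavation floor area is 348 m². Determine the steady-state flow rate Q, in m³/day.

Flow is perpendicular to layering, so the layers act in series and the equivalent K is the thickness-weighted harmonic mean.
Total thickness L = 9.61 + 5.19 = 14.80 m.
Σ(b_i/K_i) = 9.61/0.221 + 5.19/0.0514 = 144.5 d.
K_eq = L / Σ(b_i/K_i) = 14.80 / 144.5 = 0.1025 m/day.
Q = K_eq · A · (Δh/L) = 0.1025 × 348 × (3.90/14.80) = 9.395 m³/day.

9.40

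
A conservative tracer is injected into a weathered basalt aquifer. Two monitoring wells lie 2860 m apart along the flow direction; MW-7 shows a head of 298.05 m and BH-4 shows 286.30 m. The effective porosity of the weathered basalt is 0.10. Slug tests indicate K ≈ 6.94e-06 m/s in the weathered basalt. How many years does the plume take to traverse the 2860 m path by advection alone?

318

Convert K: 6.94e-06 m/s × 86400 = 0.5996 m/day.
Hydraulic gradient i = (298.05 − 286.30) / 2860 = 11.75 / 2860 = 0.004108.
Darcy flux q = K · i = 0.5996 × 0.004108 = 0.002463 m/day.
Seepage velocity v = q / n_e = 0.002463 / 0.10 = 0.02463 m/day.
Travel time t = L / v = 2860 / 0.02463 = 1.161e+05 days = 317.9 years.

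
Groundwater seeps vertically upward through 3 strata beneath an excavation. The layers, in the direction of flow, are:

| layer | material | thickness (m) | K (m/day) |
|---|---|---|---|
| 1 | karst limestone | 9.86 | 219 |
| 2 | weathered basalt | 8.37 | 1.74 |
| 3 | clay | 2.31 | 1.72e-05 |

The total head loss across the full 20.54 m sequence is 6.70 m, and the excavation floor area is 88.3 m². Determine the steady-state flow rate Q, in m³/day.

0.00440

Flow is perpendicular to layering, so the layers act in series and the equivalent K is the thickness-weighted harmonic mean.
Total thickness L = 9.86 + 8.37 + 2.31 = 20.54 m.
Σ(b_i/K_i) = 9.86/219 + 8.37/1.74 + 2.31/1.72e-05 = 1.343e+05 d.
K_eq = L / Σ(b_i/K_i) = 20.54 / 1.343e+05 = 0.0001529 m/day.
Q = K_eq · A · (Δh/L) = 0.0001529 × 88.3 × (6.70/20.54) = 0.004405 m³/day.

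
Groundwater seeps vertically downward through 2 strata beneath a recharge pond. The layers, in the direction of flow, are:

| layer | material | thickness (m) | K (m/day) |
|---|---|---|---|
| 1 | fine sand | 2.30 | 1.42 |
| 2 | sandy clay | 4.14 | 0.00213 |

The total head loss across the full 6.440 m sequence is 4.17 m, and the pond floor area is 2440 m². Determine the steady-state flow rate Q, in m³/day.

Flow is perpendicular to layering, so the layers act in series and the equivalent K is the thickness-weighted harmonic mean.
Total thickness L = 2.30 + 4.14 = 6.440 m.
Σ(b_i/K_i) = 2.30/1.42 + 4.14/0.00213 = 1945 d.
K_eq = L / Σ(b_i/K_i) = 6.440 / 1945 = 0.003311 m/day.
Q = K_eq · A · (Δh/L) = 0.003311 × 2440 × (4.17/6.440) = 5.231 m³/day.

5.23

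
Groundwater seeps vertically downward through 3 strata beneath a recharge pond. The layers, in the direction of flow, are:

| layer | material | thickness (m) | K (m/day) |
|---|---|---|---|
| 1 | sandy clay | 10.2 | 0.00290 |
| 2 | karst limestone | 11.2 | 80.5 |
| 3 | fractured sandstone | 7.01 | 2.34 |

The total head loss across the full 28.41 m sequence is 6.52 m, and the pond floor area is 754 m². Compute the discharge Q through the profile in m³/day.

Flow is perpendicular to layering, so the layers act in series and the equivalent K is the thickness-weighted harmonic mean.
Total thickness L = 10.2 + 11.2 + 7.01 = 28.41 m.
Σ(b_i/K_i) = 10.2/0.00290 + 11.2/80.5 + 7.01/2.34 = 3520 d.
K_eq = L / Σ(b_i/K_i) = 28.41 / 3520 = 0.008070 m/day.
Q = K_eq · A · (Δh/L) = 0.008070 × 754 × (6.52/28.41) = 1.396 m³/day.

1.40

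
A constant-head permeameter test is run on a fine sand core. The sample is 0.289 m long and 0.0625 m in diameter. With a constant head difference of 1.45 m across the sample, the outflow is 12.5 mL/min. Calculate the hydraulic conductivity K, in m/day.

1.17

Cross-sectional area A = π·(d/2)² = π × (0.0625/2)² = 0.003068 m².
Convert discharge: 12.5 mL/min = 2.083e-07 m³/s.
Darcy's law rearranged: K = Q·L / (A·Δh) = 2.083e-07 × 0.289 / (0.003068 × 1.45) = 1.353e-05 m/s = 1.169 m/day.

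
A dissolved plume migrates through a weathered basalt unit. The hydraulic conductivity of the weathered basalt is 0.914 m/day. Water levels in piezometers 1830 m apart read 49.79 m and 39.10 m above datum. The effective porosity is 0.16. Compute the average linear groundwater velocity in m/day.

Hydraulic gradient i = (49.79 − 39.10) / 1830 = 10.69 / 1830 = 0.005842.
Darcy flux q = K · i = 0.9140 × 0.005842 = 0.005339 m/day.
Seepage velocity v = q / n_e = 0.005339 / 0.16 = 0.03337 m/day.

0.0334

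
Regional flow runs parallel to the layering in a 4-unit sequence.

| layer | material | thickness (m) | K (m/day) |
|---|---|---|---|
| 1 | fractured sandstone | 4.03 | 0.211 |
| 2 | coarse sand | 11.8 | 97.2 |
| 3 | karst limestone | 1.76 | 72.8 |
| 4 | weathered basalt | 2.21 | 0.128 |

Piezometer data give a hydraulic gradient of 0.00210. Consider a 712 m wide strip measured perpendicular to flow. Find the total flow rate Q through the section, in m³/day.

1910

Flow is parallel to layering, so each bed carries its own Darcy discharge and the transmissivities add.
Σ(K_i·b_i) = 0.211×4.03 + 97.2×11.8 + 72.8×1.76 + 0.128×2.21 = 1276 m²/day.
Hydraulic gradient i = 0.00210.
Q = Σ(K_i·b_i) · W · i = 1276 × 712 × 0.002100 = 1908 m³/day.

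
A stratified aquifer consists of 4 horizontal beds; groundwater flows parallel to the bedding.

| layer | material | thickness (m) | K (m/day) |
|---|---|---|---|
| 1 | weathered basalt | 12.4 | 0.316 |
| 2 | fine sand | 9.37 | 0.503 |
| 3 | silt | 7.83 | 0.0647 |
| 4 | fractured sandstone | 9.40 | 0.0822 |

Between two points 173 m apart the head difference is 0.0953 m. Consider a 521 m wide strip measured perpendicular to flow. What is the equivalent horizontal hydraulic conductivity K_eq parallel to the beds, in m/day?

0.254

Flow is parallel to layering, so each bed carries its own Darcy discharge and the transmissivities add.
Σ(K_i·b_i) = 0.316×12.4 + 0.503×9.37 + 0.0647×7.83 + 0.0822×9.40 = 9.911 m²/day.
Total thickness b = 39.00 m, so K_eq = Σ(K_i·b_i)/b = 0.2541 m/day.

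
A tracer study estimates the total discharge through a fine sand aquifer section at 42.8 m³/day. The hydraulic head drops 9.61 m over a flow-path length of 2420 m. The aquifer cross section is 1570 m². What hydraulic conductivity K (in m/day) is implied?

6.86

Hydraulic gradient i = Δh / L = 9.61 / 2420 = 0.003971.
From Q = K·A·i, K = Q / (A·i) = 42.8 / (1570 × 0.003971) = 6.865 m/day.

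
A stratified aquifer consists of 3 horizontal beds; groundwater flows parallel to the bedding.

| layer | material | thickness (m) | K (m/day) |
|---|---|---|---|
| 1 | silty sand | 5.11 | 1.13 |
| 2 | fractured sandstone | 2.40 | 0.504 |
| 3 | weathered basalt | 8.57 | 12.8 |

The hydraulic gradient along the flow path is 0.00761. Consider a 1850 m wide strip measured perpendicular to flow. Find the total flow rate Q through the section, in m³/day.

Flow is parallel to layering, so each bed carries its own Darcy discharge and the transmissivities add.
Σ(K_i·b_i) = 1.13×5.11 + 0.504×2.40 + 12.8×8.57 = 116.7 m²/day.
Hydraulic gradient i = 0.00761.
Q = Σ(K_i·b_i) · W · i = 116.7 × 1850 × 0.007610 = 1643 m³/day.

1640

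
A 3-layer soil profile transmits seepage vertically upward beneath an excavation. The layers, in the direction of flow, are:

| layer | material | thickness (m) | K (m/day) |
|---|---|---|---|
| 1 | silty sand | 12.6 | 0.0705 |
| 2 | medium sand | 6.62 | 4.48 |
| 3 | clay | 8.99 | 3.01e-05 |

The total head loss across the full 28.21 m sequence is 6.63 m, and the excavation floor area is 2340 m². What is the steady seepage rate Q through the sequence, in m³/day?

Flow is perpendicular to layering, so the layers act in series and the equivalent K is the thickness-weighted harmonic mean.
Total thickness L = 12.6 + 6.62 + 8.99 = 28.21 m.
Σ(b_i/K_i) = 12.6/0.0705 + 6.62/4.48 + 8.99/3.01e-05 = 2.989e+05 d.
K_eq = L / Σ(b_i/K_i) = 28.21 / 2.989e+05 = 9.439e-05 m/day.
Q = K_eq · A · (Δh/L) = 9.439e-05 × 2340 × (6.63/28.21) = 0.05191 m³/day.

0.0519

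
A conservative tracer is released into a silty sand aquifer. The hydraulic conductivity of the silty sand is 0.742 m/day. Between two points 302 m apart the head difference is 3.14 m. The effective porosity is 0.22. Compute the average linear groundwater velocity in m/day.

Hydraulic gradient i = Δh / L = 3.14 / 302 = 0.01040.
Darcy flux q = K · i = 0.7420 × 0.01040 = 0.007715 m/day.
Seepage velocity v = q / n_e = 0.007715 / 0.22 = 0.03507 m/day.

0.0351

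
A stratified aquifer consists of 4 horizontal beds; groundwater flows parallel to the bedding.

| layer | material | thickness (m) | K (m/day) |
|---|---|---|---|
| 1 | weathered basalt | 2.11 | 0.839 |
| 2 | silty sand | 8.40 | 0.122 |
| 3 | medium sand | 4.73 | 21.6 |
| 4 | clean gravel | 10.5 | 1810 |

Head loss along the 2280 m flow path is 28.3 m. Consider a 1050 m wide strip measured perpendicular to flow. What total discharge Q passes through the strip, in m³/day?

Flow is parallel to layering, so each bed carries its own Darcy discharge and the transmissivities add.
Σ(K_i·b_i) = 0.839×2.11 + 0.122×8.40 + 21.6×4.73 + 1810×10.5 = 19110 m²/day.
Hydraulic gradient i = Δh / L = 28.3 / 2280 = 0.01241.
Q = Σ(K_i·b_i) · W · i = 19110 × 1050 × 0.01241 = 2.491e+05 m³/day.

249000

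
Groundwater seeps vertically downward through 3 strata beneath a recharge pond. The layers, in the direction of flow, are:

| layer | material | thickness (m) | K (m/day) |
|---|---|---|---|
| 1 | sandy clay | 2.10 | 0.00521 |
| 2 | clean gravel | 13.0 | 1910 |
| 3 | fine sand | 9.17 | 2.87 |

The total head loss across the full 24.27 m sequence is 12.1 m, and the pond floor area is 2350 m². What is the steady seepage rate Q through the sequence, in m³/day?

70.0

Flow is perpendicular to layering, so the layers act in series and the equivalent K is the thickness-weighted harmonic mean.
Total thickness L = 2.10 + 13.0 + 9.17 = 24.27 m.
Σ(b_i/K_i) = 2.10/0.00521 + 13.0/1910 + 9.17/2.87 = 406.3 d.
K_eq = L / Σ(b_i/K_i) = 24.27 / 406.3 = 0.05974 m/day.
Q = K_eq · A · (Δh/L) = 0.05974 × 2350 × (12.1/24.27) = 69.99 m³/day.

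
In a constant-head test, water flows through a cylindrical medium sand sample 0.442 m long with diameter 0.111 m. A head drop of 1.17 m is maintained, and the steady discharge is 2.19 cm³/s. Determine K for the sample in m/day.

7.39

Cross-sectional area A = π·(d/2)² = π × (0.111/2)² = 0.009677 m².
Convert discharge: 2.19 cm³/s = 2.190e-06 m³/s.
Darcy's law rearranged: K = Q·L / (A·Δh) = 2.190e-06 × 0.442 / (0.009677 × 1.17) = 8.550e-05 m/s = 7.387 m/day.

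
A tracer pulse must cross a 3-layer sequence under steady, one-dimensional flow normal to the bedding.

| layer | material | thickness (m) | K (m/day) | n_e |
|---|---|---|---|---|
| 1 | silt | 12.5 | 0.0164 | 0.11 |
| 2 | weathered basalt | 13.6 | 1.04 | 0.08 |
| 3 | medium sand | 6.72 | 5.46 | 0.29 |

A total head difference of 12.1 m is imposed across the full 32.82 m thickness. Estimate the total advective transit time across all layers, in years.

With flow normal to the layers, continuity requires the same specific discharge q through every layer.
Σ(b_i/K_i) = 12.5/0.0164 + 13.6/1.04 + 6.72/5.46 = 776.5 d.
q = Δh / Σ(b_i/K_i) = 12.1 / 776.5 = 0.01558 m/day.
In each layer the seepage velocity is v_i = q/n_i, so the layer transit time is t_i = b_i·n_i / q:
  layer 1 (silt): t_1 = 12.5 × 0.11 / 0.01558 = 88.24 d
  layer 2 (weathered basalt): t_2 = 13.6 × 0.08 / 0.01558 = 69.82 d
  layer 3 (medium sand): t_3 = 6.72 × 0.29 / 0.01558 = 125.1 d
Total t = Σ t_i = 283.1 days = 0.7751 years.

0.775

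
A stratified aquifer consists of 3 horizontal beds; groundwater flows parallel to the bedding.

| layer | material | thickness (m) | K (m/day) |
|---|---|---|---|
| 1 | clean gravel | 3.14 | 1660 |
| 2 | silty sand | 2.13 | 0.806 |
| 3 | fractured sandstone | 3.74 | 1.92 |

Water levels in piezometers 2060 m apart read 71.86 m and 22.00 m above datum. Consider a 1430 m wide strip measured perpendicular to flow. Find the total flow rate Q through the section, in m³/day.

181000

Flow is parallel to layering, so each bed carries its own Darcy discharge and the transmissivities add.
Σ(K_i·b_i) = 1660×3.14 + 0.806×2.13 + 1.92×3.74 = 5221 m²/day.
Hydraulic gradient i = (71.86 − 22.00) / 2060 = 49.86 / 2060 = 0.02420.
Q = Σ(K_i·b_i) · W · i = 5221 × 1430 × 0.02420 = 1.807e+05 m³/day.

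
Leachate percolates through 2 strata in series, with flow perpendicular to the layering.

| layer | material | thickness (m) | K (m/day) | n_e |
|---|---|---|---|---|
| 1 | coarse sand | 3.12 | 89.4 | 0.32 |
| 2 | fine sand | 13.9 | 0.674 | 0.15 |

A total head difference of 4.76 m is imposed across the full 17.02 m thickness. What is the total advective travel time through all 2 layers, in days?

13.4

With flow normal to the layers, continuity requires the same specific discharge q through every layer.
Σ(b_i/K_i) = 3.12/89.4 + 13.9/0.674 = 20.66 d.
q = Δh / Σ(b_i/K_i) = 4.76 / 20.66 = 0.2304 m/day.
In each layer the seepage velocity is v_i = q/n_i, so the layer transit time is t_i = b_i·n_i / q:
  layer 1 (coarse sand): t_1 = 3.12 × 0.32 / 0.2304 = 4.333 d
  layer 2 (fine sand): t_2 = 13.9 × 0.15 / 0.2304 = 9.049 d
Total t = Σ t_i = 13.38 days.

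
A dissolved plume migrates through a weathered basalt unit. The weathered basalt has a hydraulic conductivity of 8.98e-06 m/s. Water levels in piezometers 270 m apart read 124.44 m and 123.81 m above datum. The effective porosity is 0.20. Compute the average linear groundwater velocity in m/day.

Convert K: 8.98e-06 m/s × 86400 = 0.7759 m/day.
Hydraulic gradient i = (124.44 − 123.81) / 270 = 0.63 / 270 = 0.002333.
Darcy flux q = K · i = 0.7759 × 0.002333 = 0.001810 m/day.
Seepage velocity v = q / n_e = 0.001810 / 0.20 = 0.009052 m/day.

0.00905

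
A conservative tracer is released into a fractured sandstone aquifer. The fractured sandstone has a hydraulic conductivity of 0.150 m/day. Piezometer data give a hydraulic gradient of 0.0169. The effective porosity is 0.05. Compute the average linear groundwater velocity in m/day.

0.0507

Hydraulic gradient i = 0.0169.
Darcy flux q = K · i = 0.1500 × 0.01690 = 0.002535 m/day.
Seepage velocity v = q / n_e = 0.002535 / 0.05 = 0.05070 m/day.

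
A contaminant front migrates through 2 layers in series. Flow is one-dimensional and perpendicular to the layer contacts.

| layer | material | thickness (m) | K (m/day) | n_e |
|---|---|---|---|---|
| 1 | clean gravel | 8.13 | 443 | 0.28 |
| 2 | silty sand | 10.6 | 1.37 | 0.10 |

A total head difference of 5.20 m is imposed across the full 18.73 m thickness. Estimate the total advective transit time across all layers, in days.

4.98

With flow normal to the layers, continuity requires the same specific discharge q through every layer.
Σ(b_i/K_i) = 8.13/443 + 10.6/1.37 = 7.756 d.
q = Δh / Σ(b_i/K_i) = 5.20 / 7.756 = 0.6705 m/day.
In each layer the seepage velocity is v_i = q/n_i, so the layer transit time is t_i = b_i·n_i / q:
  layer 1 (clean gravel): t_1 = 8.13 × 0.28 / 0.6705 = 3.395 d
  layer 2 (silty sand): t_2 = 10.6 × 0.10 / 0.6705 = 1.581 d
Total t = Σ t_i = 4.976 days.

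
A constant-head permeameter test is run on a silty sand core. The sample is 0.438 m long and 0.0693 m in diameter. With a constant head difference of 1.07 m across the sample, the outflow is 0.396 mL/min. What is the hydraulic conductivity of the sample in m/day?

Cross-sectional area A = π·(d/2)² = π × (0.0693/2)² = 0.003772 m².
Convert discharge: 0.396 mL/min = 6.600e-09 m³/s.
Darcy's law rearranged: K = Q·L / (A·Δh) = 6.600e-09 × 0.438 / (0.003772 × 1.07) = 7.163e-07 m/s = 0.06189 m/day.

0.0619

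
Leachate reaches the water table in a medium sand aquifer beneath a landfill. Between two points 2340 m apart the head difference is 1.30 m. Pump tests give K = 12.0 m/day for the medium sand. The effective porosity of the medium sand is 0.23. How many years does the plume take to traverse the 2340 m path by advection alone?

Hydraulic gradient i = Δh / L = 1.30 / 2340 = 0.0005556.
Darcy flux q = K · i = 12.00 × 0.0005556 = 0.006667 m/day.
Seepage velocity v = q / n_e = 0.006667 / 0.23 = 0.02899 m/day.
Travel time t = L / v = 2340 / 0.02899 = 80730 days = 221.0 years.

221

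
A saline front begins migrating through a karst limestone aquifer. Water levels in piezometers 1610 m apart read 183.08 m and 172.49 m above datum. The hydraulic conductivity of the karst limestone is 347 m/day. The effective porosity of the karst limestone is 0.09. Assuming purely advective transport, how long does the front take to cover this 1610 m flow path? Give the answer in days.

63.5

Hydraulic gradient i = (183.08 − 172.49) / 1610 = 10.59 / 1610 = 0.006578.
Darcy flux q = K · i = 347.0 × 0.006578 = 2.282 m/day.
Seepage velocity v = q / n_e = 2.282 / 0.09 = 25.36 m/day.
Travel time t = L / v = 1610 / 25.36 = 63.48 days.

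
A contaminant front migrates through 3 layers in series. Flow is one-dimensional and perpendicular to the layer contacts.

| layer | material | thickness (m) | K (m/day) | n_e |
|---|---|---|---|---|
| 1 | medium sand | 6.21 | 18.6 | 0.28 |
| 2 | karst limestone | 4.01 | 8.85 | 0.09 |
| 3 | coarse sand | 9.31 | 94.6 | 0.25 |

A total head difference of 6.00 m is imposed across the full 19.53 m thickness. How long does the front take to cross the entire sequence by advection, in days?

0.653

With flow normal to the layers, continuity requires the same specific discharge q through every layer.
Σ(b_i/K_i) = 6.21/18.6 + 4.01/8.85 + 9.31/94.6 = 0.8854 d.
q = Δh / Σ(b_i/K_i) = 6.00 / 0.8854 = 6.777 m/day.
In each layer the seepage velocity is v_i = q/n_i, so the layer transit time is t_i = b_i·n_i / q:
  layer 1 (medium sand): t_1 = 6.21 × 0.28 / 6.777 = 0.2566 d
  layer 2 (karst limestone): t_2 = 4.01 × 0.09 / 6.777 = 0.05326 d
  layer 3 (coarse sand): t_3 = 9.31 × 0.25 / 6.777 = 0.3435 d
Total t = Σ t_i = 0.6533 days.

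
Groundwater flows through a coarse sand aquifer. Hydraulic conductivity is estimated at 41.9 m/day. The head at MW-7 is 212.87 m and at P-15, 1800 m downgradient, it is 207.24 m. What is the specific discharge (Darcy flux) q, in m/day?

Hydraulic gradient i = (212.87 − 207.24) / 1800 = 5.63 / 1800 = 0.003128.
Specific discharge q = K · i = 41.90 × 0.003128 = 0.1311 m/day.

0.131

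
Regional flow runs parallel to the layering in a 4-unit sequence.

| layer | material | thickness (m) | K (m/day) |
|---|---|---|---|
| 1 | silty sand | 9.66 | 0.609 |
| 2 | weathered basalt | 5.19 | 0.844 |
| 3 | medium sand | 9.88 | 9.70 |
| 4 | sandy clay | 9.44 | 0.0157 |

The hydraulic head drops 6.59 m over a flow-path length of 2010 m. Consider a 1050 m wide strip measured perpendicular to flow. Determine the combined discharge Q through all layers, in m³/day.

366

Flow is parallel to layering, so each bed carries its own Darcy discharge and the transmissivities add.
Σ(K_i·b_i) = 0.609×9.66 + 0.844×5.19 + 9.70×9.88 + 0.0157×9.44 = 106.2 m²/day.
Hydraulic gradient i = Δh / L = 6.59 / 2010 = 0.003279.
Q = Σ(K_i·b_i) · W · i = 106.2 × 1050 × 0.003279 = 365.8 m³/day.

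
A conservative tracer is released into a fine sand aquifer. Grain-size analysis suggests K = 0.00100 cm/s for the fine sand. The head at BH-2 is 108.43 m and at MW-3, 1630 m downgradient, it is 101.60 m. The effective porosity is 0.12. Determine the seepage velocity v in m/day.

0.0302

Convert K: 0.00100 cm/s × 864 = 0.8640 m/day.
Hydraulic gradient i = (108.43 − 101.60) / 1630 = 6.83 / 1630 = 0.004190.
Darcy flux q = K · i = 0.8640 × 0.004190 = 0.003620 m/day.
Seepage velocity v = q / n_e = 0.003620 / 0.12 = 0.03017 m/day.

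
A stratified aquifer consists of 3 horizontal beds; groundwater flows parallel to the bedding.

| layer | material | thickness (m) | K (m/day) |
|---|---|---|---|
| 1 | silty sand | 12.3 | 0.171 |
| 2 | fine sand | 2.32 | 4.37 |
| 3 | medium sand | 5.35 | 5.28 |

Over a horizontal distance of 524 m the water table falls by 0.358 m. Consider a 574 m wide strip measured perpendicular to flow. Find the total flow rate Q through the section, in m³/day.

15.9

Flow is parallel to layering, so each bed carries its own Darcy discharge and the transmissivities add.
Σ(K_i·b_i) = 0.171×12.3 + 4.37×2.32 + 5.28×5.35 = 40.49 m²/day.
Hydraulic gradient i = Δh / L = 0.358 / 524 = 0.0006832.
Q = Σ(K_i·b_i) · W · i = 40.49 × 574 × 0.0006832 = 15.88 m³/day.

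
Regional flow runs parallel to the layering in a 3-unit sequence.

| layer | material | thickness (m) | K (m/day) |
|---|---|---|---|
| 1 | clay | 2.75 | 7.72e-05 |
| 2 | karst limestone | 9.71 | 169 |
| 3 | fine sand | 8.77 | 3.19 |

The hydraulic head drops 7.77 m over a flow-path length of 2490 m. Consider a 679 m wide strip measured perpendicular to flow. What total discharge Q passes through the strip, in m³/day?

Flow is parallel to layering, so each bed carries its own Darcy discharge and the transmissivities add.
Σ(K_i·b_i) = 7.72e-05×2.75 + 169×9.71 + 3.19×8.77 = 1669 m²/day.
Hydraulic gradient i = Δh / L = 7.77 / 2490 = 0.003120.
Q = Σ(K_i·b_i) · W · i = 1669 × 679 × 0.003120 = 3536 m³/day.

3540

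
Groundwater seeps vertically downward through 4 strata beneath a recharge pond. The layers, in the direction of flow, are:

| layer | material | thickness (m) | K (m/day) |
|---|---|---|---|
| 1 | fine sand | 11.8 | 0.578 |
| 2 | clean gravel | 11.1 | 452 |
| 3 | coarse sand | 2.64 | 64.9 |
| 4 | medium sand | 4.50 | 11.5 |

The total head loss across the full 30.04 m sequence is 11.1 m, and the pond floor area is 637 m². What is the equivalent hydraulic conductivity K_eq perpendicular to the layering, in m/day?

1.44

Flow is perpendicular to layering, so the layers act in series and the equivalent K is the thickness-weighted harmonic mean.
Total thickness L = 11.8 + 11.1 + 2.64 + 4.50 = 30.04 m.
Σ(b_i/K_i) = 11.8/0.578 + 11.1/452 + 2.64/64.9 + 4.50/11.5 = 20.87 d.
K_eq = L / Σ(b_i/K_i) = 30.04 / 20.87 = 1.439 m/day.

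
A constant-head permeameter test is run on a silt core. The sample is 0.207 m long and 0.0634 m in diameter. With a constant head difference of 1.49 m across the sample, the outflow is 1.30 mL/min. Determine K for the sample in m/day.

Cross-sectional area A = π·(d/2)² = π × (0.0634/2)² = 0.003157 m².
Convert discharge: 1.30 mL/min = 2.167e-08 m³/s.
Darcy's law rearranged: K = Q·L / (A·Δh) = 2.167e-08 × 0.207 / (0.003157 × 1.49) = 9.535e-07 m/s = 0.08238 m/day.

0.0824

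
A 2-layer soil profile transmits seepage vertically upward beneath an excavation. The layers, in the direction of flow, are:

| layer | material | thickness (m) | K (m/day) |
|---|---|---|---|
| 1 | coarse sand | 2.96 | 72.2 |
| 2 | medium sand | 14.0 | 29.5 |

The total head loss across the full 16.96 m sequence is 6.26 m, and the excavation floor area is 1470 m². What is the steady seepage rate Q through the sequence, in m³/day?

Flow is perpendicular to layering, so the layers act in series and the equivalent K is the thickness-weighted harmonic mean.
Total thickness L = 2.96 + 14.0 = 16.96 m.
Σ(b_i/K_i) = 2.96/72.2 + 14.0/29.5 = 0.5156 d.
K_eq = L / Σ(b_i/K_i) = 16.96 / 0.5156 = 32.90 m/day.
Q = K_eq · A · (Δh/L) = 32.90 × 1470 × (6.26/16.96) = 17848 m³/day.

17800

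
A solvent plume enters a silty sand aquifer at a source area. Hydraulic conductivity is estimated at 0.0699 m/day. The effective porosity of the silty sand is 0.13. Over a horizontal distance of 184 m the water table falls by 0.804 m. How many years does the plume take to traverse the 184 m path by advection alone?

214

Hydraulic gradient i = Δh / L = 0.804 / 184 = 0.004370.
Darcy flux q = K · i = 0.06990 × 0.004370 = 0.0003054 m/day.
Seepage velocity v = q / n_e = 0.0003054 / 0.13 = 0.002349 m/day.
Travel time t = L / v = 184 / 0.002349 = 78315 days = 214.4 years.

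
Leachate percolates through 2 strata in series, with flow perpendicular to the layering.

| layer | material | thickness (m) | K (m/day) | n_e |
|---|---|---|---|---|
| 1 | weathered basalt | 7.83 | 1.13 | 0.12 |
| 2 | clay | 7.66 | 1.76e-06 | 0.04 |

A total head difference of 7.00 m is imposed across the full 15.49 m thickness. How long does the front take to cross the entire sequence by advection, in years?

With flow normal to the layers, continuity requires the same specific discharge q through every layer.
Σ(b_i/K_i) = 7.83/1.13 + 7.66/1.76e-06 = 4.352e+06 d.
q = Δh / Σ(b_i/K_i) = 7.00 / 4.352e+06 = 1.608e-06 m/day.
In each layer the seepage velocity is v_i = q/n_i, so the layer transit time is t_i = b_i·n_i / q:
  layer 1 (weathered basalt): t_1 = 7.83 × 0.12 / 1.608e-06 = 5.842e+05 d
  layer 2 (clay): t_2 = 7.66 × 0.04 / 1.608e-06 = 1.905e+05 d
Total t = Σ t_i = 7.747e+05 days = 2121 years.

2120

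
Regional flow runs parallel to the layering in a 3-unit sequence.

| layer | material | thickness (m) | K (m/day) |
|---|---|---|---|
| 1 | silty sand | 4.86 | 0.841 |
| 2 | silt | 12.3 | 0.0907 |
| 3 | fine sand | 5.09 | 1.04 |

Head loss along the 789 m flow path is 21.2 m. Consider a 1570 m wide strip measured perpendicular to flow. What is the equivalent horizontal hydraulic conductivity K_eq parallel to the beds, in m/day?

0.472

Flow is parallel to layering, so each bed carries its own Darcy discharge and the transmissivities add.
Σ(K_i·b_i) = 0.841×4.86 + 0.0907×12.3 + 1.04×5.09 = 10.50 m²/day.
Total thickness b = 22.25 m, so K_eq = Σ(K_i·b_i)/b = 0.4718 m/day.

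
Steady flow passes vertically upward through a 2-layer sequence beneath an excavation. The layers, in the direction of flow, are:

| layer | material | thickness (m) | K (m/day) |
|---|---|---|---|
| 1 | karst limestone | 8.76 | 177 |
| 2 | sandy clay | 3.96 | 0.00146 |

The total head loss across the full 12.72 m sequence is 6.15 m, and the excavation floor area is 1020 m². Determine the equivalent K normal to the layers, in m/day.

Flow is perpendicular to layering, so the layers act in series and the equivalent K is the thickness-weighted harmonic mean.
Total thickness L = 8.76 + 3.96 = 12.72 m.
Σ(b_i/K_i) = 8.76/177 + 3.96/0.00146 = 2712 d.
K_eq = L / Σ(b_i/K_i) = 12.72 / 2712 = 0.004690 m/day.

0.00469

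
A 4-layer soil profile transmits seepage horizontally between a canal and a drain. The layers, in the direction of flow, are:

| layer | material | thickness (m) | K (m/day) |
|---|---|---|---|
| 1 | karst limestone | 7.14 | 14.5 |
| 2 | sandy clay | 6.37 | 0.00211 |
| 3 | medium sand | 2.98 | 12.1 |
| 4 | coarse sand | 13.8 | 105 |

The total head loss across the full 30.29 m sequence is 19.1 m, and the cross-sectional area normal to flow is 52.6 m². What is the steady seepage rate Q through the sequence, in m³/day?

0.333

Flow is perpendicular to layering, so the layers act in series and the equivalent K is the thickness-weighted harmonic mean.
Total thickness L = 7.14 + 6.37 + 2.98 + 13.8 = 30.29 m.
Σ(b_i/K_i) = 7.14/14.5 + 6.37/0.00211 + 2.98/12.1 + 13.8/105 = 3020 d.
K_eq = L / Σ(b_i/K_i) = 30.29 / 3020 = 0.01003 m/day.
Q = K_eq · A · (Δh/L) = 0.01003 × 52.6 × (19.1/30.29) = 0.3327 m³/day.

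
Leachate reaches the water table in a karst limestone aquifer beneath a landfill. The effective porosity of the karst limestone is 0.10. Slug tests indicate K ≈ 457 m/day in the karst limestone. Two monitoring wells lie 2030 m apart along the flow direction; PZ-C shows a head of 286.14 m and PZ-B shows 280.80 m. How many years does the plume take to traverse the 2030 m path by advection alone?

Hydraulic gradient i = (286.14 − 280.80) / 2030 = 5.34 / 2030 = 0.002631.
Darcy flux q = K · i = 457.0 × 0.002631 = 1.202 m/day.
Seepage velocity v = q / n_e = 1.202 / 0.10 = 12.02 m/day.
Travel time t = L / v = 2030 / 12.02 = 168.9 days = 0.4623 years.

0.462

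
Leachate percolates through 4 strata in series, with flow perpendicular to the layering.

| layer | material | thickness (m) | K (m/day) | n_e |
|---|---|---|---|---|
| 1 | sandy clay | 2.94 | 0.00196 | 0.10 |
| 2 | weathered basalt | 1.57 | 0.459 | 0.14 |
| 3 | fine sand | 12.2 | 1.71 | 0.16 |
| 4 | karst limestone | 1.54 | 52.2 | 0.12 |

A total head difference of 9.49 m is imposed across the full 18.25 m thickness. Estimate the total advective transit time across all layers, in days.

422

With flow normal to the layers, continuity requires the same specific discharge q through every layer.
Σ(b_i/K_i) = 2.94/0.00196 + 1.57/0.459 + 12.2/1.71 + 1.54/52.2 = 1511 d.
q = Δh / Σ(b_i/K_i) = 9.49 / 1511 = 0.006282 m/day.
In each layer the seepage velocity is v_i = q/n_i, so the layer transit time is t_i = b_i·n_i / q:
  layer 1 (sandy clay): t_1 = 2.94 × 0.10 / 0.006282 = 46.80 d
  layer 2 (weathered basalt): t_2 = 1.57 × 0.14 / 0.006282 = 34.99 d
  layer 3 (fine sand): t_3 = 12.2 × 0.16 / 0.006282 = 310.7 d
  layer 4 (karst limestone): t_4 = 1.54 × 0.12 / 0.006282 = 29.42 d
Total t = Σ t_i = 421.9 days.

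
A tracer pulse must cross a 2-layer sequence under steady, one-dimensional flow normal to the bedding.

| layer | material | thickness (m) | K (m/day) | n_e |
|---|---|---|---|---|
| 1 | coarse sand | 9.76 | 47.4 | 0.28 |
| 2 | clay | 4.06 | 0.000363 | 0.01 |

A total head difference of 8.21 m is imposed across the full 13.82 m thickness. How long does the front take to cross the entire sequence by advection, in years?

10.3

With flow normal to the layers, continuity requires the same specific discharge q through every layer.
Σ(b_i/K_i) = 9.76/47.4 + 4.06/0.000363 = 11185 d.
q = Δh / Σ(b_i/K_i) = 8.21 / 11185 = 0.0007340 m/day.
In each layer the seepage velocity is v_i = q/n_i, so the layer transit time is t_i = b_i·n_i / q:
  layer 1 (coarse sand): t_1 = 9.76 × 0.28 / 0.0007340 = 3723 d
  layer 2 (clay): t_2 = 4.06 × 0.01 / 0.0007340 = 55.31 d
Total t = Σ t_i = 3778 days = 10.34 years.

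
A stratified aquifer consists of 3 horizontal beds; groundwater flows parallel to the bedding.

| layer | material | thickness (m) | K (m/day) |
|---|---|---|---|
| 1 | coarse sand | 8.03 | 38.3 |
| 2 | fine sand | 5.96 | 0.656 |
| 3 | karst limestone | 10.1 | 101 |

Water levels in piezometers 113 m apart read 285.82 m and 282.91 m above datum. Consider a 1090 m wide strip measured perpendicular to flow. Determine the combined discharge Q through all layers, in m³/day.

Flow is parallel to layering, so each bed carries its own Darcy discharge and the transmissivities add.
Σ(K_i·b_i) = 38.3×8.03 + 0.656×5.96 + 101×10.1 = 1332 m²/day.
Hydraulic gradient i = (285.82 − 282.91) / 113 = 2.91 / 113 = 0.02575.
Q = Σ(K_i·b_i) · W · i = 1332 × 1090 × 0.02575 = 37377 m³/day.

37400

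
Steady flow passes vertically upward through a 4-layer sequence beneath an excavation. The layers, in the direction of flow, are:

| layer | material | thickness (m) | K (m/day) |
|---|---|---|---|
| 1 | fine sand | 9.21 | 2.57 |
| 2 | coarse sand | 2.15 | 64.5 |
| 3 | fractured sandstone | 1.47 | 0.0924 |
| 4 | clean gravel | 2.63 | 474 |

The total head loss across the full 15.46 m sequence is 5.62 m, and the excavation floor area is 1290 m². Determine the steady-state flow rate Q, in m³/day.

371

Flow is perpendicular to layering, so the layers act in series and the equivalent K is the thickness-weighted harmonic mean.
Total thickness L = 9.21 + 2.15 + 1.47 + 2.63 = 15.46 m.
Σ(b_i/K_i) = 9.21/2.57 + 2.15/64.5 + 1.47/0.0924 + 2.63/474 = 19.53 d.
K_eq = L / Σ(b_i/K_i) = 15.46 / 19.53 = 0.7915 m/day.
Q = K_eq · A · (Δh/L) = 0.7915 × 1290 × (5.62/15.46) = 371.2 m³/day.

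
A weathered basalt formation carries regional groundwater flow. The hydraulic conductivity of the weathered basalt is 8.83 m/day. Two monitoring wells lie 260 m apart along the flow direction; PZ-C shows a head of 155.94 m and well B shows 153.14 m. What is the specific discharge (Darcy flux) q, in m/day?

Hydraulic gradient i = (155.94 − 153.14) / 260 = 2.8 / 260 = 0.01077.
Specific discharge q = K · i = 8.830 × 0.01077 = 0.09509 m/day.

0.0951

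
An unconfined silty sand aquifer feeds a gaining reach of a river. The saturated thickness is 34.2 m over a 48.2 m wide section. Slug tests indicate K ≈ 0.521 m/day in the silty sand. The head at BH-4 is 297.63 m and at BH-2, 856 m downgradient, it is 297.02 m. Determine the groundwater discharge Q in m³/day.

0.612

Cross-sectional area A = 48.2 × 34.2 = 1648 m².
Hydraulic gradient i = (297.63 − 297.02) / 856 = 0.61 / 856 = 0.0007126.
Darcy's law: Q = K · A · i = 0.5210 × 1648 × 0.0007126 = 0.6120 m³/day.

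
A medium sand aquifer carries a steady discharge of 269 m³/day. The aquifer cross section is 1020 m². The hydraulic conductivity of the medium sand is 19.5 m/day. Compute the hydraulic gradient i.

0.0135

From Q = K·A·i, i = Q / (K·A) = 269 / (19.50 × 1020) = 0.01352.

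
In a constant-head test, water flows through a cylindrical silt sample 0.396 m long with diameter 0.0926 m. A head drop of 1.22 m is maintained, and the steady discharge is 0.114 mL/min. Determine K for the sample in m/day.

0.00791

Cross-sectional area A = π·(d/2)² = π × (0.0926/2)² = 0.006735 m².
Convert discharge: 0.114 mL/min = 1.900e-09 m³/s.
Darcy's law rearranged: K = Q·L / (A·Δh) = 1.900e-09 × 0.396 / (0.006735 × 1.22) = 9.158e-08 m/s = 0.007912 m/day.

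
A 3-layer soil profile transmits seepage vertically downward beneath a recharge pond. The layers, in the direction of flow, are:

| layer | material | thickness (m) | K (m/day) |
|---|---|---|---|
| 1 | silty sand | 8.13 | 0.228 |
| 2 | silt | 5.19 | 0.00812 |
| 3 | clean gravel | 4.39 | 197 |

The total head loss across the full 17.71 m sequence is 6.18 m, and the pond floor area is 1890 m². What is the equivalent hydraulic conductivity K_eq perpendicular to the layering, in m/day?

0.0262

Flow is perpendicular to layering, so the layers act in series and the equivalent K is the thickness-weighted harmonic mean.
Total thickness L = 8.13 + 5.19 + 4.39 = 17.71 m.
Σ(b_i/K_i) = 8.13/0.228 + 5.19/0.00812 + 4.39/197 = 674.8 d.
K_eq = L / Σ(b_i/K_i) = 17.71 / 674.8 = 0.02624 m/day.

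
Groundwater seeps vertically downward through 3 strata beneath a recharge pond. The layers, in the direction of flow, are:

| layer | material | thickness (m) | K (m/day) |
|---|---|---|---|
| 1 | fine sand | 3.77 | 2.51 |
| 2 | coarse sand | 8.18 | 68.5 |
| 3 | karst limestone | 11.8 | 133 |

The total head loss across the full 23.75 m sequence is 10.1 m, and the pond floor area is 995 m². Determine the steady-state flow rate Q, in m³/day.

5880

Flow is perpendicular to layering, so the layers act in series and the equivalent K is the thickness-weighted harmonic mean.
Total thickness L = 3.77 + 8.18 + 11.8 = 23.75 m.
Σ(b_i/K_i) = 3.77/2.51 + 8.18/68.5 + 11.8/133 = 1.710 d.
K_eq = L / Σ(b_i/K_i) = 23.75 / 1.710 = 13.89 m/day.
Q = K_eq · A · (Δh/L) = 13.89 × 995 × (10.1/23.75) = 5876 m³/day.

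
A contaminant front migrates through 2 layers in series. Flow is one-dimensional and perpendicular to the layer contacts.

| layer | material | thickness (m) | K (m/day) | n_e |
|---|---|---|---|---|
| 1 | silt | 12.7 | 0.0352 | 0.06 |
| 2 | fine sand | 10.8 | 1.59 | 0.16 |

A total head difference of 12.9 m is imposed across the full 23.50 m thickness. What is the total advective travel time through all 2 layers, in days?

71.0

With flow normal to the layers, continuity requires the same specific discharge q through every layer.
Σ(b_i/K_i) = 12.7/0.0352 + 10.8/1.59 = 367.6 d.
q = Δh / Σ(b_i/K_i) = 12.9 / 367.6 = 0.03509 m/day.
In each layer the seepage velocity is v_i = q/n_i, so the layer transit time is t_i = b_i·n_i / q:
  layer 1 (silt): t_1 = 12.7 × 0.06 / 0.03509 = 21.71 d
  layer 2 (fine sand): t_2 = 10.8 × 0.16 / 0.03509 = 49.24 d
Total t = Σ t_i = 70.95 days.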